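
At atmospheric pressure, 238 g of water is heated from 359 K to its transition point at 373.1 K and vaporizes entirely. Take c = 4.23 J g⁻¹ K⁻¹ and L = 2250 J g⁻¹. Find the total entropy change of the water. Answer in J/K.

ΔS = 1470 J/K

Warming step: ΔS₁ = m c ln(T_tr/T_i) = 238 × 4.23 × ln(373.1/359) = 38.78 J/K.
Phase change: ΔS₂ = +mL/T_tr = 238 × 2250 / 373.1 = 1435 J/K.
ΔS_total = (38.78) + (1435) = 1470 J/K.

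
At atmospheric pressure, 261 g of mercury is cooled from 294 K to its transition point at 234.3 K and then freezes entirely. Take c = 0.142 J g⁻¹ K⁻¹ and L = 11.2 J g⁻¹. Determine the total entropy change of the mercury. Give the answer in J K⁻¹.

Cooling step: ΔS₁ = m c ln(T_tr/T_i) = 261 × 0.142 × ln(234.3/294) = -8.412 J/K.
Phase change: ΔS₂ = −mL/T_tr = −261 × 11.2 / 234.3 = -12.48 J/K.
ΔS_total = (-8.412) + (-12.48) = -20.9 J/K.

ΔS = -20.9 J/K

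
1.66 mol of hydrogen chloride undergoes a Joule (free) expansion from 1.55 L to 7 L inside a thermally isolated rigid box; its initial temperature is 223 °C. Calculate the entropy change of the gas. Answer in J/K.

ΔS_gas = 20.8 J/K

No heat is exchanged and no work is done, so the ideal-gas temperature stays constant.
Entropy is a state function; using a reversible isothermal path, ΔS_gas = nR ln(V₂/V₁) = 1.66 × 8.314 × ln(7/1.55) = 20.8 J/K.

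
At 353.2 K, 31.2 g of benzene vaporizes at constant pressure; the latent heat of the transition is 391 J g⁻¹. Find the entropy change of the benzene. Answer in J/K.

ΔS = 34.5 J/K

Heat absorbed by the substance: Q = mL = 31.2 × 391 = 12199.2 J.
At constant T, ΔS = Q_rev/T = 12199.2 / 353.2 = 34.5 J/K.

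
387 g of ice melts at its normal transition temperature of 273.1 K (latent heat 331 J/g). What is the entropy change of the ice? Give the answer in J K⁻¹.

Heat absorbed by the substance: Q = mL = 387 × 331 = 128097 J.
At constant T, ΔS = Q_rev/T = 128097 / 273.1 = 469 J/K.

ΔS = 469 J/K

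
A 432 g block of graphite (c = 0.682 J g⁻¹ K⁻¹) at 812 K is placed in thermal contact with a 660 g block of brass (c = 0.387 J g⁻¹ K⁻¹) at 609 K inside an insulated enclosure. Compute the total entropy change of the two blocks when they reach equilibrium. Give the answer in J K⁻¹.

Energy balance: T_f = (m₁c₁T₁ + m₂c₂T₂)/(m₁c₁ + m₂c₂) = 717.73 K.
ΔS₁ = m₁c₁ ln(T_f/T₁) = 294.624 × ln(717.73/812) = -36.36 J/K.
ΔS₂ = m₂c₂ ln(T_f/T₂) = 255.42 × ln(717.73/609) = 41.96 J/K.
ΔS_total = -36.36 + 41.96 = 5.6 J/K.

ΔS_total = 5.6 J/K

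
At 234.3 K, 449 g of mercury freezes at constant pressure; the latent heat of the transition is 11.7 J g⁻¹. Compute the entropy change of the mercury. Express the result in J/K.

ΔS = -22.4 J/K

Heat released by the substance: Q = −mL = −449 × 11.7 = −5253.3 J.
At constant T, ΔS = Q_rev/T = −5253.3 / 234.3 = -22.4 J/K.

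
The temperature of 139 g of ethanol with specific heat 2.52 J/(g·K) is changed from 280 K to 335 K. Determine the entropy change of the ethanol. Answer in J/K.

ΔS = 62.8 J/K

ΔS = ∫dQ_rev/T = m c ln(T₂/T₁) = 139 × 2.52 × ln(335/280) = 62.8 J/K.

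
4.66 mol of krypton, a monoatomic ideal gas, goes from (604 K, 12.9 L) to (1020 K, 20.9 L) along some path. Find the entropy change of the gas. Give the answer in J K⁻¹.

ΔS = 49.1 J/K

Entropy is a state function: ΔS = nC_V ln(T₂/T₁) + nR ln(V₂/V₁), with C_V = 3R/2 = 12.47 J mol⁻¹ K⁻¹ for a monoatomic ideal gas.
ΔS = 4.66 × [12.47 × ln(1020/604) + 8.314 × ln(20.9/12.9)] = 49.1 J/K.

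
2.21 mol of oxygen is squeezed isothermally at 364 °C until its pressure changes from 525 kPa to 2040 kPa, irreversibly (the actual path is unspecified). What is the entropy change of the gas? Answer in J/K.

Entropy is a state function, so ΔS_gas depends only on the end states.
For an isothermal ideal gas ΔS_gas = nR ln(P₁/P₂) = 2.21 × 8.314 × ln(525/2040) = -24.9 J/K.

ΔS_gas = -24.9 J/K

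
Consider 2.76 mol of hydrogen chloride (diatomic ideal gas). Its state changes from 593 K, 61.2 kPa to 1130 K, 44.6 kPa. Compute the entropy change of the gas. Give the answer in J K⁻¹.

ΔS = 59 J/K

ΔS = nC_p ln(T₂/T₁) − nR ln(P₂/P₁), with C_p = 7R/2 = 29.1 J mol⁻¹ K⁻¹ for a diatomic ideal gas.
ΔS = 2.76 × [29.1 × ln(1130/593) − 8.314 × ln(44.6/61.2)] = 59 J/K.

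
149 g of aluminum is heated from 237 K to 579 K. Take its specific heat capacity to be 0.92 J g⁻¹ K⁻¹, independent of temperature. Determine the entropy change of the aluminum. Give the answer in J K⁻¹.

ΔS = 122 J/K

ΔS = ∫dQ_rev/T = m c ln(T₂/T₁) = 149 × 0.92 × ln(579/237) = 122 J/K.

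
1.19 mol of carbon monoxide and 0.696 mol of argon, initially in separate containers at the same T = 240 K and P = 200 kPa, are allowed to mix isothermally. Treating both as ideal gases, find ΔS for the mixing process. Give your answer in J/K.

Mole fractions: x_A = 1.19/1.89 = 0.631, x_B = 0.369.
ΔS_mix = −R(n_A ln x_A + n_B ln x_B) = −8.314 × (1.19 ln 0.631 + 0.696 ln 0.369) = 10.3 J/K.

ΔS_mix = 10.3 J/K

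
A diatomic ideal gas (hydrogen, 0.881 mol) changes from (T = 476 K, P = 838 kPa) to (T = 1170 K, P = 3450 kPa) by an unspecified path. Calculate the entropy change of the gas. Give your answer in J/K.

ΔS = nC_p ln(T₂/T₁) − nR ln(P₂/P₁), with C_p = 7R/2 = 29.1 J mol⁻¹ K⁻¹ for a diatomic ideal gas.
ΔS = 0.881 × [29.1 × ln(1170/476) − 8.314 × ln(3450/838)] = 12.7 J/K.

ΔS = 12.7 J/K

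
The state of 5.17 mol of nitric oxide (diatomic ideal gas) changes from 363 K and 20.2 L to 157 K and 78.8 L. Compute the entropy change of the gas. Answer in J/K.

Entropy is a state function: ΔS = nC_V ln(T₂/T₁) + nR ln(V₂/V₁), with C_V = 5R/2 = 20.79 J mol⁻¹ K⁻¹ for a diatomic ideal gas.
ΔS = 5.17 × [20.79 × ln(157/363) + 8.314 × ln(78.8/20.2)] = -31.6 J/K.

ΔS = -31.6 J/K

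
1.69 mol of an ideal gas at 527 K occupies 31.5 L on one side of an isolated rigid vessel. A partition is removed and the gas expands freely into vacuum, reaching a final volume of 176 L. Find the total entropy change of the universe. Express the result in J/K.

ΔS_universe = 24.2 J/K

No heat is exchanged and no work is done, so the ideal-gas temperature stays constant.
Entropy is a state function; using a reversible isothermal path, ΔS_gas = nR ln(V₂/V₁) = 1.69 × 8.314 × ln(176/31.5) = 24.2 J/K.
The insulated surroundings exchange no heat, so ΔS_surr = 0 and ΔS_universe = ΔS_gas.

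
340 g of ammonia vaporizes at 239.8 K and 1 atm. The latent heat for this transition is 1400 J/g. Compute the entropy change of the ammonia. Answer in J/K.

Heat absorbed by the substance: Q = mL = 340 × 1400 = 476000 J.
At constant T, ΔS = Q_rev/T = 476000 / 239.8 = 1980 J/K.

ΔS = 1980 J/K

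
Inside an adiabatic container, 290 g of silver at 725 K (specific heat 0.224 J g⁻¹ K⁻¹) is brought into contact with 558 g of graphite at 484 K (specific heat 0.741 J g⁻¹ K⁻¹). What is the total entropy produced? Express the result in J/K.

ΔS_total = 5.05 J/K

Energy balance: T_f = (m₁c₁T₁ + m₂c₂T₂)/(m₁c₁ + m₂c₂) = 516.72 K.
ΔS₁ = m₁c₁ ln(T_f/T₁) = 64.96 × ln(516.72/725) = -22 J/K.
ΔS₂ = m₂c₂ ln(T_f/T₂) = 413.478 × ln(516.72/484) = 27.05 J/K.
ΔS_total = -22 + 27.05 = 5.05 J/K.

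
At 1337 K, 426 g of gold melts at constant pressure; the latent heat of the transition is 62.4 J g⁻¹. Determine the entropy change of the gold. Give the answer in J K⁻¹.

Heat absorbed by the substance: Q = mL = 426 × 62.4 = 26582.4 J.
At constant T, ΔS = Q_rev/T = 26582.4 / 1337 = 19.9 J/K.

ΔS = 19.9 J/K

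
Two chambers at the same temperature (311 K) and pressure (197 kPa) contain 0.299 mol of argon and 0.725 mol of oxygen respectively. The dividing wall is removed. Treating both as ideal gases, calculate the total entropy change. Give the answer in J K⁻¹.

ΔS_mix = 5.14 J/K

Mole fractions: x_A = 0.299/1.02 = 0.292, x_B = 0.708.
ΔS_mix = −R(n_A ln x_A + n_B ln x_B) = −8.314 × (0.299 ln 0.292 + 0.725 ln 0.708) = 5.14 J/K.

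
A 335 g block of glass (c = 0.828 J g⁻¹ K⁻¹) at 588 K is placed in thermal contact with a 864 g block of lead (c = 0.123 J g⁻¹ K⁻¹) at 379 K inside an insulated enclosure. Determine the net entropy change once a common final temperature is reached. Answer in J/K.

ΔS_total = 6.91 J/K

Energy balance: T_f = (m₁c₁T₁ + m₂c₂T₂)/(m₁c₁ + m₂c₂) = 530.11 K.
ΔS₁ = m₁c₁ ln(T_f/T₁) = 277.38 × ln(530.11/588) = -28.75 J/K.
ΔS₂ = m₂c₂ ln(T_f/T₂) = 106.272 × ln(530.11/379) = 35.66 J/K.
ΔS_total = -28.75 + 35.66 = 6.91 J/K.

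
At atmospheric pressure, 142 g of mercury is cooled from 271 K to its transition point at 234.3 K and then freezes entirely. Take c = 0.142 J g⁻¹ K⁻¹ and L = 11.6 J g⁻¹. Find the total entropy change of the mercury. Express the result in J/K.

ΔS = -9.96 J/K

Cooling step: ΔS₁ = m c ln(T_tr/T_i) = 142 × 0.142 × ln(234.3/271) = -2.934 J/K.
Phase change: ΔS₂ = −mL/T_tr = −142 × 11.6 / 234.3 = -7.03 J/K.
ΔS_total = (-2.934) + (-7.03) = -9.96 J/K.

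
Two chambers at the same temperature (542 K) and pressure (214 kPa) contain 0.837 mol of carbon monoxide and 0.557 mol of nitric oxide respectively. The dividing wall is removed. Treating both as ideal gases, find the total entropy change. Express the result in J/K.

ΔS_mix = 7.8 J/K

Mole fractions: x_A = 0.837/1.39 = 0.6, x_B = 0.4.
ΔS_mix = −R(n_A ln x_A + n_B ln x_B) = −8.314 × (0.837 ln 0.6 + 0.557 ln 0.4) = 7.8 J/K.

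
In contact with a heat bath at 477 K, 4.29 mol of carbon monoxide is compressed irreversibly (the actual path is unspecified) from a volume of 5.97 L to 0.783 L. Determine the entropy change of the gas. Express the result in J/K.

ΔS_gas = -72.5 J/K

Entropy is a state function, so ΔS_gas depends only on the end states.
For an isothermal ideal gas ΔS_gas = nR ln(V₂/V₁) = 4.29 × 8.314 × ln(0.783/5.97) = -72.5 J/K.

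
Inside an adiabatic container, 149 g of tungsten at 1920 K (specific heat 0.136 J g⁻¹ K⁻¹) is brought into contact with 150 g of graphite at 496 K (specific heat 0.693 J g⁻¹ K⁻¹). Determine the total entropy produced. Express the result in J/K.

ΔS_total = 20.3 J/K

Energy balance: T_f = (m₁c₁T₁ + m₂c₂T₂)/(m₁c₁ + m₂c₂) = 728.31 K.
ΔS₁ = m₁c₁ ln(T_f/T₁) = 20.264 × ln(728.31/1920) = -19.64 J/K.
ΔS₂ = m₂c₂ ln(T_f/T₂) = 103.95 × ln(728.31/496) = 39.93 J/K.
ΔS_total = -19.64 + 39.93 = 20.3 J/K.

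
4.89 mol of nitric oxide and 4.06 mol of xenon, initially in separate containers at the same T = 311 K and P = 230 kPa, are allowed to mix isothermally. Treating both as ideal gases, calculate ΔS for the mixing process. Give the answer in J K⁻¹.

ΔS_mix = 51.3 J/K

Mole fractions: x_A = 4.89/8.95 = 0.546, x_B = 0.454.
ΔS_mix = −R(n_A ln x_A + n_B ln x_B) = −8.314 × (4.89 ln 0.546 + 4.06 ln 0.454) = 51.3 J/K.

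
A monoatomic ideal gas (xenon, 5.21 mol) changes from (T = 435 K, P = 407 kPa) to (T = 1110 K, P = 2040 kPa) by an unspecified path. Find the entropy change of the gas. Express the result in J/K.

ΔS = nC_p ln(T₂/T₁) − nR ln(P₂/P₁), with C_p = 5R/2 = 20.79 J mol⁻¹ K⁻¹ for a monoatomic ideal gas.
ΔS = 5.21 × [20.79 × ln(1110/435) − 8.314 × ln(2040/407)] = 31.6 J/K.

ΔS = 31.6 J/K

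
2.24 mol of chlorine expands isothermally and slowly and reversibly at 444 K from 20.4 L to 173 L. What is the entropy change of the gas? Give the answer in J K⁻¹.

For an isothermal ideal gas ΔS_gas = nR ln(V₂/V₁) = 2.24 × 8.314 × ln(173/20.4) = 39.8 J/K.

ΔS_gas = 39.8 J/K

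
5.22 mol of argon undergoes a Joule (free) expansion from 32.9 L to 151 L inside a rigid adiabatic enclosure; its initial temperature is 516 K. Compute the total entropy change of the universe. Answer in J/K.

ΔS_universe = 66.1 J/K

No heat is exchanged and no work is done, so the ideal-gas temperature stays constant.
Entropy is a state function; using a reversible isothermal path, ΔS_gas = nR ln(V₂/V₁) = 5.22 × 8.314 × ln(151/32.9) = 66.1 J/K.
The insulated surroundings exchange no heat, so ΔS_surr = 0 and ΔS_universe = ΔS_gas.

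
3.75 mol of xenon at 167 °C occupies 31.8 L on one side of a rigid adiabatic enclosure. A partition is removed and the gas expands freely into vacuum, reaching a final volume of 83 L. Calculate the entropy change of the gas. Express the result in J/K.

For an ideal gas in free expansion Q = 0 and W = 0, so T is unchanged.
Entropy is a state function; using a reversible isothermal path, ΔS_gas = nR ln(V₂/V₁) = 3.75 × 8.314 × ln(83/31.8) = 29.9 J/K.

ΔS_gas = 29.9 J/K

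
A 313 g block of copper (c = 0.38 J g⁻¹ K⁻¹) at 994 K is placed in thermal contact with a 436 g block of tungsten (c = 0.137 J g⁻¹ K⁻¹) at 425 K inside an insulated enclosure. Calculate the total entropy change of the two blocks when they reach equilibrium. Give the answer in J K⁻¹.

ΔS_total = 12.8 J/K

Energy balance: T_f = (m₁c₁T₁ + m₂c₂T₂)/(m₁c₁ + m₂c₂) = 803.78 K.
ΔS₁ = m₁c₁ ln(T_f/T₁) = 118.94 × ln(803.78/994) = -25.26 J/K.
ΔS₂ = m₂c₂ ln(T_f/T₂) = 59.732 × ln(803.78/425) = 38.06 J/K.
ΔS_total = -25.26 + 38.06 = 12.8 J/K.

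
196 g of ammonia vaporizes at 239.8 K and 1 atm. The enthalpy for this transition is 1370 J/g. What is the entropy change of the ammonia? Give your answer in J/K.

ΔS = 1120 J/K

Heat absorbed by the substance: Q = mL = 196 × 1370 = 268520 J.
At constant T, ΔS = Q_rev/T = 268520 / 239.8 = 1120 J/K.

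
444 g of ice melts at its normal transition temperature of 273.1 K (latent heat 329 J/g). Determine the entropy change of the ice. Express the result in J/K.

ΔS = 535 J/K

Heat absorbed by the substance: Q = mL = 444 × 329 = 146076 J.
At constant T, ΔS = Q_rev/T = 146076 / 273.1 = 535 J/K.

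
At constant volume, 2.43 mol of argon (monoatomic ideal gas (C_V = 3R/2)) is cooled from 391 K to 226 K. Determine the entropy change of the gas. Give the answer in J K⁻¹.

ΔS = -16.6 J/K

At constant volume, ΔS = nC_V ln(T₂/T₁) with C_V = 3R/2 = 12.47 J mol⁻¹ K⁻¹.
ΔS = 2.43 × 12.47 × ln(226/391) = -16.6 J/K.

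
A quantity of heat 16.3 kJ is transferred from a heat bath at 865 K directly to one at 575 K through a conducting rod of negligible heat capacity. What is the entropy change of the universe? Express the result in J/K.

ΔS_hot = −Q/T_H = −16300/865 = -18.844 J/K and ΔS_cold = +Q/T_C = 16300/575 = 28.348 J/K.
ΔS_total = -18.844 + 28.348 = 9.5 J/K, positive as the second law requires.

ΔS_total = 9.5 J/K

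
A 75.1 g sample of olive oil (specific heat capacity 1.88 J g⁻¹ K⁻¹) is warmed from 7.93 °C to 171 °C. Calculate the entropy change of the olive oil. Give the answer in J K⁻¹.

In kelvin: T₁ = 281.08 K, T₂ = 444.15 K. ΔS = ∫dQ_rev/T = m c ln(T₂/T₁) = 75.1 × 1.88 × ln(444.15/281.08) = 64.6 J/K.

ΔS = 64.6 J/K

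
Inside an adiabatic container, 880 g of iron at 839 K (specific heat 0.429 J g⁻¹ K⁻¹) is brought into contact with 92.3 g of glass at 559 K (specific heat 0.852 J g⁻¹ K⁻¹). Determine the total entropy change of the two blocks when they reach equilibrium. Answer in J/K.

ΔS_total = 4.9 J/K

Energy balance: T_f = (m₁c₁T₁ + m₂c₂T₂)/(m₁c₁ + m₂c₂) = 790.73 K.
ΔS₁ = m₁c₁ ln(T_f/T₁) = 377.52 × ln(790.73/839) = -22.37 J/K.
ΔS₂ = m₂c₂ ln(T_f/T₂) = 78.6396 × ln(790.73/559) = 27.27 J/K.
ΔS_total = -22.37 + 27.27 = 4.9 J/K.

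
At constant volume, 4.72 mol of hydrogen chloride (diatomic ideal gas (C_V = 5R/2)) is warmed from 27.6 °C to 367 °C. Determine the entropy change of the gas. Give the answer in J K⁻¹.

ΔS = 74.1 J/K

In kelvin: T₁ = 300.75 K, T₂ = 640.15 K. At constant volume, ΔS = nC_V ln(T₂/T₁) with C_V = 5R/2 = 20.79 J mol⁻¹ K⁻¹.
ΔS = 4.72 × 20.79 × ln(640.15/300.75) = 74.1 J/K.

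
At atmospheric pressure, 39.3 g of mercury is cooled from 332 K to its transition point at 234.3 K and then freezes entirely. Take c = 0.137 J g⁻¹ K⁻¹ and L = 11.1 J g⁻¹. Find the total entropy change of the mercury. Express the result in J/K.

Cooling step: ΔS₁ = m c ln(T_tr/T_i) = 39.3 × 0.137 × ln(234.3/332) = -1.877 J/K.
Phase change: ΔS₂ = −mL/T_tr = −39.3 × 11.1 / 234.3 = -1.862 J/K.
ΔS_total = (-1.877) + (-1.862) = -3.74 J/K.

ΔS = -3.74 J/K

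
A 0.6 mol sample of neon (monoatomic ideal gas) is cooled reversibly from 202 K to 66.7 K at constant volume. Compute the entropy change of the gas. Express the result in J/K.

ΔS = -8.29 J/K

At constant volume, ΔS = nC_V ln(T₂/T₁) with C_V = 3R/2 = 12.47 J mol⁻¹ K⁻¹.
ΔS = 0.6 × 12.47 × ln(66.7/202) = -8.29 J/K.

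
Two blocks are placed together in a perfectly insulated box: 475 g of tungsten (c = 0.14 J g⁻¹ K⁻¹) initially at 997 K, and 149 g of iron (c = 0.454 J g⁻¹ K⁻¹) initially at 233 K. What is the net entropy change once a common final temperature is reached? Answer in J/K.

ΔS_total = 32.8 J/K

Energy balance: T_f = (m₁c₁T₁ + m₂c₂T₂)/(m₁c₁ + m₂c₂) = 611.74 K.
ΔS₁ = m₁c₁ ln(T_f/T₁) = 66.5 × ln(611.74/997) = -32.48 J/K.
ΔS₂ = m₂c₂ ln(T_f/T₂) = 67.646 × ln(611.74/233) = 65.3 J/K.
ΔS_total = -32.48 + 65.3 = 32.8 J/K.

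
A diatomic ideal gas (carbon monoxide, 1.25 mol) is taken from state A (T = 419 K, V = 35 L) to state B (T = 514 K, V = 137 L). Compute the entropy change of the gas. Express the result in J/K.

ΔS = 19.5 J/K

Entropy is a state function: ΔS = nC_V ln(T₂/T₁) + nR ln(V₂/V₁), with C_V = 5R/2 = 20.79 J mol⁻¹ K⁻¹ for a diatomic ideal gas.
ΔS = 1.25 × [20.79 × ln(514/419) + 8.314 × ln(137/35)] = 19.5 J/K.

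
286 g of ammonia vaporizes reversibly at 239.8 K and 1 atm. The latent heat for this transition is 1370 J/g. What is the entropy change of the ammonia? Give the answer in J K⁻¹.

Heat absorbed by the substance: Q = mL = 286 × 1370 = 391820 J.
At constant T, ΔS = Q_rev/T = 391820 / 239.8 = 1630 J/K.

ΔS = 1630 J/K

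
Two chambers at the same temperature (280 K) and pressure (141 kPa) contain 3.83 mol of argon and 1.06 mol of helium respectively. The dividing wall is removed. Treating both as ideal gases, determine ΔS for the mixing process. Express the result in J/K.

ΔS_mix = 21.3 J/K

Mole fractions: x_A = 3.83/4.89 = 0.783, x_B = 0.217.
ΔS_mix = −R(n_A ln x_A + n_B ln x_B) = −8.314 × (3.83 ln 0.783 + 1.06 ln 0.217) = 21.3 J/K.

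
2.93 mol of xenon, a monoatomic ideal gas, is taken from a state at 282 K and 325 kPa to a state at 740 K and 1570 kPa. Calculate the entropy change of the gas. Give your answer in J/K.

ΔS = 20.4 J/K

ΔS = nC_p ln(T₂/T₁) − nR ln(P₂/P₁), with C_p = 5R/2 = 20.79 J mol⁻¹ K⁻¹ for a monoatomic ideal gas.
ΔS = 2.93 × [20.79 × ln(740/282) − 8.314 × ln(1570/325)] = 20.4 J/K.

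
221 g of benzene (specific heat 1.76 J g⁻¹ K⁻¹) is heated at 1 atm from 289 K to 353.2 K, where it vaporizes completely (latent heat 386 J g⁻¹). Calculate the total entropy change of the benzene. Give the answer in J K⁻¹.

Warming step: ΔS₁ = m c ln(T_tr/T_i) = 221 × 1.76 × ln(353.2/289) = 78.03 J/K.
Phase change: ΔS₂ = +mL/T_tr = 221 × 386 / 353.2 = 241.5 J/K.
ΔS_total = (78.03) + (241.5) = 320 J/K.

ΔS = 320 J/K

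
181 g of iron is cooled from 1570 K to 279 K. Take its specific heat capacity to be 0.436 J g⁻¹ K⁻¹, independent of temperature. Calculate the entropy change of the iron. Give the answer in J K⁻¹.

ΔS = ∫dQ_rev/T = m c ln(T₂/T₁) = 181 × 0.436 × ln(279/1570) = -136 J/K.

ΔS = -136 J/K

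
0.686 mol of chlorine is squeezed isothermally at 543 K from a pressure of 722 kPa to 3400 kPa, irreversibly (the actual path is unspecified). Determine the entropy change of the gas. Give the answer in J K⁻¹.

Entropy is a state function, so ΔS_gas depends only on the end states.
For an isothermal ideal gas ΔS_gas = nR ln(P₁/P₂) = 0.686 × 8.314 × ln(722/3400) = -8.84 J/K.

ΔS_gas = -8.84 J/K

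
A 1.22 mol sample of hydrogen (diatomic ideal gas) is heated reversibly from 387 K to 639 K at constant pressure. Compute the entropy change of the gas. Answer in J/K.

ΔS = 17.8 J/K

At constant pressure, ΔS = nC_p ln(T₂/T₁) with C_p = 7R/2 = 29.1 J mol⁻¹ K⁻¹.
ΔS = 1.22 × 29.1 × ln(639/387) = 17.8 J/K.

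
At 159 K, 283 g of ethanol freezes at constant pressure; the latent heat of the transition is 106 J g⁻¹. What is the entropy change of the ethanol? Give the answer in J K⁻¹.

Heat released by the substance: Q = −mL = −283 × 106 = −29998 J.
At constant T, ΔS = Q_rev/T = −29998 / 159 = -189 J/K.

ΔS = -189 J/K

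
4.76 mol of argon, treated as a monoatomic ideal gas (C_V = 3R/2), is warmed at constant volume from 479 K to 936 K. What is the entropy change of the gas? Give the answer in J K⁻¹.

ΔS = 39.8 J/K

At constant volume, ΔS = nC_V ln(T₂/T₁) with C_V = 3R/2 = 12.47 J mol⁻¹ K⁻¹.
ΔS = 4.76 × 12.47 × ln(936/479) = 39.8 J/K.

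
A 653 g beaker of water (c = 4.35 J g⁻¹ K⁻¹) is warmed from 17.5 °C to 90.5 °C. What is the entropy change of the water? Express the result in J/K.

In kelvin: T₁ = 290.65 K, T₂ = 363.65 K. ΔS = ∫dQ_rev/T = m c ln(T₂/T₁) = 653 × 4.35 × ln(363.65/290.65) = 636 J/K.

ΔS = 636 J/K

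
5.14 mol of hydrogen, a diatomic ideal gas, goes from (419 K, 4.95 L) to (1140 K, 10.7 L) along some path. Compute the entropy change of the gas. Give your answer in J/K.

ΔS = 140 J/K

Entropy is a state function: ΔS = nC_V ln(T₂/T₁) + nR ln(V₂/V₁), with C_V = 5R/2 = 20.79 J mol⁻¹ K⁻¹ for a diatomic ideal gas.
ΔS = 5.14 × [20.79 × ln(1140/419) + 8.314 × ln(10.7/4.95)] = 140 J/K.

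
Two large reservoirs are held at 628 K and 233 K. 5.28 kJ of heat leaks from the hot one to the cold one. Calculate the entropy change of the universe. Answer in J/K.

ΔS_total = 14.3 J/K

ΔS_hot = −Q/T_H = −5280/628 = -8.408 J/K and ΔS_cold = +Q/T_C = 5280/233 = 22.66 J/K.
ΔS_total = -8.408 + 22.66 = 14.3 J/K, positive as the second law requires.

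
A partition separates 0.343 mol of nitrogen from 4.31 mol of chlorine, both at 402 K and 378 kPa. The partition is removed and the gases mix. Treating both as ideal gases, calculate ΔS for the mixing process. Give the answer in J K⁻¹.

Mole fractions: x_A = 0.343/4.65 = 0.0737, x_B = 0.926.
ΔS_mix = −R(n_A ln x_A + n_B ln x_B) = −8.314 × (0.343 ln 0.0737 + 4.31 ln 0.926) = 10.2 J/K.

ΔS_mix = 10.2 J/K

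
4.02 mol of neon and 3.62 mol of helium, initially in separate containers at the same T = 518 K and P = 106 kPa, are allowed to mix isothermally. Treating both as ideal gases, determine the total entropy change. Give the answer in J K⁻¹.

Mole fractions: x_A = 4.02/7.64 = 0.526, x_B = 0.474.
ΔS_mix = −R(n_A ln x_A + n_B ln x_B) = −8.314 × (4.02 ln 0.526 + 3.62 ln 0.474) = 43.9 J/K.

ΔS_mix = 43.9 J/K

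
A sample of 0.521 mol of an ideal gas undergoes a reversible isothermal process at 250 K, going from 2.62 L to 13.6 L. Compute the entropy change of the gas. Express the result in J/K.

For an isothermal ideal gas ΔS_gas = nR ln(V₂/V₁) = 0.521 × 8.314 × ln(13.6/2.62) = 7.13 J/K.

ΔS_gas = 7.13 J/K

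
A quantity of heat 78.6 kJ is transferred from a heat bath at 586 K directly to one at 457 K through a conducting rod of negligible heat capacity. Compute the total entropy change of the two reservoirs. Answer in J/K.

ΔS_hot = −Q/T_H = −78600/586 = -134.1 J/K and ΔS_cold = +Q/T_C = 78600/457 = 172 J/K.
ΔS_total = -134.1 + 172 = 37.9 J/K, positive as the second law requires.

ΔS_total = 37.9 J/K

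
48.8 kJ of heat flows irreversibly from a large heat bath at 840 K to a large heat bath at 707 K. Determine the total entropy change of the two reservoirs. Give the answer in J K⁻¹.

ΔS_total = 10.9 J/K

ΔS_hot = −Q/T_H = −48800/840 = -58.1 J/K and ΔS_cold = +Q/T_C = 48800/707 = 69.02 J/K.
ΔS_total = -58.1 + 69.02 = 10.9 J/K, positive as the second law requires.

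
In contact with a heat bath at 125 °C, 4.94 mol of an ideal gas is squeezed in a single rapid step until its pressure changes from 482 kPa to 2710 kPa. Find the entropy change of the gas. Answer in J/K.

Entropy is a state function, so ΔS_gas depends only on the end states.
For an isothermal ideal gas ΔS_gas = nR ln(P₁/P₂) = 4.94 × 8.314 × ln(482/2710) = -70.9 J/K.

ΔS_gas = -70.9 J/K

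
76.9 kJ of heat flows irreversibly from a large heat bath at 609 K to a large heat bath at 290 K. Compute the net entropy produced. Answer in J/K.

ΔS_hot = −Q/T_H = −76900/609 = -126.3 J/K and ΔS_cold = +Q/T_C = 76900/290 = 265.2 J/K.
ΔS_total = -126.3 + 265.2 = 139 J/K, positive as the second law requires.

ΔS_total = 139 J/K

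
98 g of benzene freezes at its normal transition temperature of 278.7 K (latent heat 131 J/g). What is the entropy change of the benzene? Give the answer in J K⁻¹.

Heat released by the substance: Q = −mL = −98 × 131 = −12838 J.
At constant T, ΔS = Q_rev/T = −12838 / 278.7 = -46.1 J/K.

ΔS = -46.1 J/K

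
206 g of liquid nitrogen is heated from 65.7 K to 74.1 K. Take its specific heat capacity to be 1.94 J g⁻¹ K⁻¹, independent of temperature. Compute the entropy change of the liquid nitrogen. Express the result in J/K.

ΔS = ∫dQ_rev/T = m c ln(T₂/T₁) = 206 × 1.94 × ln(74.1/65.7) = 48.1 J/K.

ΔS = 48.1 J/K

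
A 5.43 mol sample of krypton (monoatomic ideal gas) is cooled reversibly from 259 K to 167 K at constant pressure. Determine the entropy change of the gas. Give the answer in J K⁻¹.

ΔS = -49.5 J/K

At constant pressure, ΔS = nC_p ln(T₂/T₁) with C_p = 5R/2 = 20.79 J mol⁻¹ K⁻¹.
ΔS = 5.43 × 20.79 × ln(167/259) = -49.5 J/K.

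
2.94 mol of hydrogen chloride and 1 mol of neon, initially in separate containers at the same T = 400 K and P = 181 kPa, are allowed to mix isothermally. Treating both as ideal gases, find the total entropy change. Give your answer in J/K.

ΔS_mix = 18.6 J/K

Mole fractions: x_A = 2.94/3.94 = 0.746, x_B = 0.254.
ΔS_mix = −R(n_A ln x_A + n_B ln x_B) = −8.314 × (2.94 ln 0.746 + 1 ln 0.254) = 18.6 J/K.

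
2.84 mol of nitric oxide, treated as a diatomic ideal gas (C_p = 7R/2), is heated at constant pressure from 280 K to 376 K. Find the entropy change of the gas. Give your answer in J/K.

ΔS = 24.4 J/K

At constant pressure, ΔS = nC_p ln(T₂/T₁) with C_p = 7R/2 = 29.1 J mol⁻¹ K⁻¹.
ΔS = 2.84 × 29.1 × ln(376/280) = 24.4 J/K.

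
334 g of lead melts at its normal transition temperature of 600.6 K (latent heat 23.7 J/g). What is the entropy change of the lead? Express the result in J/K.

Heat absorbed by the substance: Q = mL = 334 × 23.7 = 7915.8 J.
At constant T, ΔS = Q_rev/T = 7915.8 / 600.6 = 13.2 J/K.

ΔS = 13.2 J/K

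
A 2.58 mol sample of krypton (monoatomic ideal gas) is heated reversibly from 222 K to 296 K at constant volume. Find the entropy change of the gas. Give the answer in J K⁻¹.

At constant volume, ΔS = nC_V ln(T₂/T₁) with C_V = 3R/2 = 12.47 J mol⁻¹ K⁻¹.
ΔS = 2.58 × 12.47 × ln(296/222) = 9.26 J/K.

ΔS = 9.26 J/K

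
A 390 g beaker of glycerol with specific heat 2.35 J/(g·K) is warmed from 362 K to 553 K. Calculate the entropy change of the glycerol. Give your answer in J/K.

ΔS = 388 J/K

ΔS = ∫dQ_rev/T = m c ln(T₂/T₁) = 390 × 2.35 × ln(553/362) = 388 J/K.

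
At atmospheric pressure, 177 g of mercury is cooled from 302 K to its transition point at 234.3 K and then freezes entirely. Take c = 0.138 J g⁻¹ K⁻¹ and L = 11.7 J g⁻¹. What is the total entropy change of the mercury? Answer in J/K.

ΔS = -15 J/K

Cooling step: ΔS₁ = m c ln(T_tr/T_i) = 177 × 0.138 × ln(234.3/302) = -6.2 J/K.
Phase change: ΔS₂ = −mL/T_tr = −177 × 11.7 / 234.3 = -8.839 J/K.
ΔS_total = (-6.2) + (-8.839) = -15 J/K.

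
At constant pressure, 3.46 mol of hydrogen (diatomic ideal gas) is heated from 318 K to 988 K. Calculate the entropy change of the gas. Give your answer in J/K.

At constant pressure, ΔS = nC_p ln(T₂/T₁) with C_p = 7R/2 = 29.1 J mol⁻¹ K⁻¹.
ΔS = 3.46 × 29.1 × ln(988/318) = 114 J/K.

ΔS = 114 J/K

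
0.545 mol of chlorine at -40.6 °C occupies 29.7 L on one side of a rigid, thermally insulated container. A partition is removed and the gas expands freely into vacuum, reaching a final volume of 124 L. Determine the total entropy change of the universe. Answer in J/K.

ΔS_universe = 6.48 J/K

For an ideal gas in free expansion Q = 0 and W = 0, so T is unchanged.
Entropy is a state function; using a reversible isothermal path, ΔS_gas = nR ln(V₂/V₁) = 0.545 × 8.314 × ln(124/29.7) = 6.48 J/K.
The insulated surroundings exchange no heat, so ΔS_surr = 0 and ΔS_universe = ΔS_gas.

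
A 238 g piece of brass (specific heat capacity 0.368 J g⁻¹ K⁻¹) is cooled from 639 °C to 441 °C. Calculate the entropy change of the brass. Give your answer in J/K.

ΔS = -21.4 J/K

In kelvin: T₁ = 912.15 K, T₂ = 714.15 K. ΔS = ∫dQ_rev/T = m c ln(T₂/T₁) = 238 × 0.368 × ln(714.15/912.15) = -21.4 J/K.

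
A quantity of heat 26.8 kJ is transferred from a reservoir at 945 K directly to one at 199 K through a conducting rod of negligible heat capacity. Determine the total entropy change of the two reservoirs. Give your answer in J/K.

ΔS_total = 106 J/K

ΔS_hot = −Q/T_H = −26800/945 = -28.36 J/K and ΔS_cold = +Q/T_C = 26800/199 = 134.7 J/K.
ΔS_total = -28.36 + 134.7 = 106 J/K, positive as the second law requires.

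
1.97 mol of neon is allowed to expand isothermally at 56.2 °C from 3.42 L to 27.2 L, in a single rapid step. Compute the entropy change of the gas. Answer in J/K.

ΔS_gas = 34 J/K

Entropy is a state function, so ΔS_gas depends only on the end states.
For an isothermal ideal gas ΔS_gas = nR ln(V₂/V₁) = 1.97 × 8.314 × ln(27.2/3.42) = 34 J/K.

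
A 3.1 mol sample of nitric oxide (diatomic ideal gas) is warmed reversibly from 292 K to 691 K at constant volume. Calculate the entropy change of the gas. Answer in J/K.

ΔS = 55.5 J/K

At constant volume, ΔS = nC_V ln(T₂/T₁) with C_V = 5R/2 = 20.79 J mol⁻¹ K⁻¹.
ΔS = 3.1 × 20.79 × ln(691/292) = 55.5 J/K.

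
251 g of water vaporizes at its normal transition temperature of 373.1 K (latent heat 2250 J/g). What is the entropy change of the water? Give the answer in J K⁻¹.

Heat absorbed by the substance: Q = mL = 251 × 2250 = 564750 J.
At constant T, ΔS = Q_rev/T = 564750 / 373.1 = 1510 J/K.

ΔS = 1510 J/K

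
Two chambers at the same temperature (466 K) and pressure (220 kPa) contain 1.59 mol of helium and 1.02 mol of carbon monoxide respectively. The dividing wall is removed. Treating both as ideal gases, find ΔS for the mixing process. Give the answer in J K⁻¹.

ΔS_mix = 14.5 J/K

Mole fractions: x_A = 1.59/2.61 = 0.609, x_B = 0.391.
ΔS_mix = −R(n_A ln x_A + n_B ln x_B) = −8.314 × (1.59 ln 0.609 + 1.02 ln 0.391) = 14.5 J/K.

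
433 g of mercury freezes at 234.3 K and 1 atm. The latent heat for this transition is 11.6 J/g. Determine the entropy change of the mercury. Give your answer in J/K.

Heat released by the substance: Q = −mL = −433 × 11.6 = −5022.8 J.
At constant T, ΔS = Q_rev/T = −5022.8 / 234.3 = -21.4 J/K.

ΔS = -21.4 J/K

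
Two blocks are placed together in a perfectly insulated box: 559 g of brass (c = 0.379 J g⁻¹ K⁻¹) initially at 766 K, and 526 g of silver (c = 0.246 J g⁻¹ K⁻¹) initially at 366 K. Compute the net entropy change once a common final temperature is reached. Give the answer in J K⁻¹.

ΔS_total = 20.3 J/K

Energy balance: T_f = (m₁c₁T₁ + m₂c₂T₂)/(m₁c₁ + m₂c₂) = 614.33 K.
ΔS₁ = m₁c₁ ln(T_f/T₁) = 211.861 × ln(614.33/766) = -46.75 J/K.
ΔS₂ = m₂c₂ ln(T_f/T₂) = 129.396 × ln(614.33/366) = 67.01 J/K.
ΔS_total = -46.75 + 67.01 = 20.3 J/K.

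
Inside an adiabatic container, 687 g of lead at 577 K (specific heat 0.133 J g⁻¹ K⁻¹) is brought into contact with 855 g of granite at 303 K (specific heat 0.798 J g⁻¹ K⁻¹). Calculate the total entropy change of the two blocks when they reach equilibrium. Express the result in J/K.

Energy balance: T_f = (m₁c₁T₁ + m₂c₂T₂)/(m₁c₁ + m₂c₂) = 335.36 K.
ΔS₁ = m₁c₁ ln(T_f/T₁) = 91.371 × ln(335.36/577) = -49.58 J/K.
ΔS₂ = m₂c₂ ln(T_f/T₂) = 682.29 × ln(335.36/303) = 69.23 J/K.
ΔS_total = -49.58 + 69.23 = 19.7 J/K.

ΔS_total = 19.7 J/K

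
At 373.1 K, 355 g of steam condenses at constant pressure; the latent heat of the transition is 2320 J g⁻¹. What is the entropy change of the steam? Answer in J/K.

ΔS = -2210 J/K

Heat released by the substance: Q = −mL = −355 × 2320 = −823600 J.
At constant T, ΔS = Q_rev/T = −823600 / 373.1 = -2210 J/K.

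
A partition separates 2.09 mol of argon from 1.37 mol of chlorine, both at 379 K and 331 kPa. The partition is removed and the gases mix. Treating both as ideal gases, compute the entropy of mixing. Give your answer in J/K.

ΔS_mix = 19.3 J/K

Mole fractions: x_A = 2.09/3.46 = 0.604, x_B = 0.396.
ΔS_mix = −R(n_A ln x_A + n_B ln x_B) = −8.314 × (2.09 ln 0.604 + 1.37 ln 0.396) = 19.3 J/K.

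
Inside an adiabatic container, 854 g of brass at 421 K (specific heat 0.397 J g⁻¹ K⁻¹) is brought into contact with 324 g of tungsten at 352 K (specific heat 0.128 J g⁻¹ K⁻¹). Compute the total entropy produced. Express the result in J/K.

ΔS_total = 0.565 J/K

Energy balance: T_f = (m₁c₁T₁ + m₂c₂T₂)/(m₁c₁ + m₂c₂) = 413.48 K.
ΔS₁ = m₁c₁ ln(T_f/T₁) = 339.038 × ln(413.48/421) = -6.111 J/K.
ΔS₂ = m₂c₂ ln(T_f/T₂) = 41.472 × ln(413.48/352) = 6.676 J/K.
ΔS_total = -6.111 + 6.676 = 0.565 J/K.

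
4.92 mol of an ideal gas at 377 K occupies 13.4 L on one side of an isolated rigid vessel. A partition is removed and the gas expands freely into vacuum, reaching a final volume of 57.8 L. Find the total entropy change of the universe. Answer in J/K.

No heat is exchanged and no work is done, so the ideal-gas temperature stays constant.
Entropy is a state function; using a reversible isothermal path, ΔS_gas = nR ln(V₂/V₁) = 4.92 × 8.314 × ln(57.8/13.4) = 59.8 J/K.
The insulated surroundings exchange no heat, so ΔS_surr = 0 and ΔS_universe = ΔS_gas.

ΔS_universe = 59.8 J/K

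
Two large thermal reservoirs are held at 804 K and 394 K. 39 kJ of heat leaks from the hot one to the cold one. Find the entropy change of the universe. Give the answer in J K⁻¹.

ΔS_hot = −Q/T_H = −39000/804 = -48.51 J/K and ΔS_cold = +Q/T_C = 39000/394 = 98.98 J/K.
ΔS_total = -48.51 + 98.98 = 50.5 J/K, positive as the second law requires.

ΔS_total = 50.5 J/K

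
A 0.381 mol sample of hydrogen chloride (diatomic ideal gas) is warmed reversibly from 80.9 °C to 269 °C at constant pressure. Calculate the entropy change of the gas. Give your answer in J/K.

ΔS = 4.72 J/K

In kelvin: T₁ = 354.05 K, T₂ = 542.15 K. At constant pressure, ΔS = nC_p ln(T₂/T₁) with C_p = 7R/2 = 29.1 J mol⁻¹ K⁻¹.
ΔS = 0.381 × 29.1 × ln(542.15/354.05) = 4.72 J/K.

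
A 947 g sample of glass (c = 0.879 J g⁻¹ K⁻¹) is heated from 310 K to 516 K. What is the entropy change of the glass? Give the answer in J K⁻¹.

ΔS = ∫dQ_rev/T = m c ln(T₂/T₁) = 947 × 0.879 × ln(516/310) = 424 J/K.

ΔS = 424 J/K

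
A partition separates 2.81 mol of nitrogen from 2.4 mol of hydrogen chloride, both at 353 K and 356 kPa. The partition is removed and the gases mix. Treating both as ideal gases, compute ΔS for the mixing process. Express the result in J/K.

ΔS_mix = 29.9 J/K

Mole fractions: x_A = 2.81/5.21 = 0.539, x_B = 0.461.
ΔS_mix = −R(n_A ln x_A + n_B ln x_B) = −8.314 × (2.81 ln 0.539 + 2.4 ln 0.461) = 29.9 J/K.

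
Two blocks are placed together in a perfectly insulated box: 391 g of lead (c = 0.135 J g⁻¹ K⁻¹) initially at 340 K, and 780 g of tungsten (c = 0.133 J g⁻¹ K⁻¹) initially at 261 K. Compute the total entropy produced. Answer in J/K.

ΔS_total = 1.26 J/K

Energy balance: T_f = (m₁c₁T₁ + m₂c₂T₂)/(m₁c₁ + m₂c₂) = 287.64 K.
ΔS₁ = m₁c₁ ln(T_f/T₁) = 52.785 × ln(287.64/340) = -8.8273 J/K.
ΔS₂ = m₂c₂ ln(T_f/T₂) = 103.74 × ln(287.64/261) = 10.083 J/K.
ΔS_total = -8.8273 + 10.083 = 1.26 J/K.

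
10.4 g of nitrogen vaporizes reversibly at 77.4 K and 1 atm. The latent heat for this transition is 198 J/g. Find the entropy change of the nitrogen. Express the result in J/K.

Heat absorbed by the substance: Q = mL = 10.4 × 198 = 2059.2 J.
At constant T, ΔS = Q_rev/T = 2059.2 / 77.4 = 26.6 J/K.

ΔS = 26.6 J/K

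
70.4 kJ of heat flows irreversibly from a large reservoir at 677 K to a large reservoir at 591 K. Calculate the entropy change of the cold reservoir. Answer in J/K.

The cold reservoir gains heat Q, so ΔS_cold = +Q/T_C = 70400/591 = 119 J/K.

ΔS_cold = 119 J/K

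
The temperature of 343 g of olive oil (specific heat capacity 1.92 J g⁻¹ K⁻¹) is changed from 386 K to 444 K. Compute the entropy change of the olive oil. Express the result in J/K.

ΔS = 92.2 J/K

ΔS = ∫dQ_rev/T = m c ln(T₂/T₁) = 343 × 1.92 × ln(444/386) = 92.2 J/K.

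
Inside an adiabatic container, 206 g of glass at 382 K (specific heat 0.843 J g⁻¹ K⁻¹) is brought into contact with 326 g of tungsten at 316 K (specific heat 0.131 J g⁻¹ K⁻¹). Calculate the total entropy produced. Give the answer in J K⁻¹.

ΔS_total = 0.593 J/K

Energy balance: T_f = (m₁c₁T₁ + m₂c₂T₂)/(m₁c₁ + m₂c₂) = 368.97 K.
ΔS₁ = m₁c₁ ln(T_f/T₁) = 173.658 × ln(368.97/382) = -6.0255 J/K.
ΔS₂ = m₂c₂ ln(T_f/T₂) = 42.706 × ln(368.97/316) = 6.6186 J/K.
ΔS_total = -6.0255 + 6.6186 = 0.593 J/K.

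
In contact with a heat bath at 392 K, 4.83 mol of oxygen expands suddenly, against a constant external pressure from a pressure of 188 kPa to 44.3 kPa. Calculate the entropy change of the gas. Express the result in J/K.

ΔS_gas = 58 J/K

Entropy is a state function, so ΔS_gas depends only on the end states.
For an isothermal ideal gas ΔS_gas = nR ln(P₁/P₂) = 4.83 × 8.314 × ln(188/44.3) = 58 J/K.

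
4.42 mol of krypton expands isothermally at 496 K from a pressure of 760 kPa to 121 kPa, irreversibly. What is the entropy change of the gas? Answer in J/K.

ΔS_gas = 67.5 J/K

Entropy is a state function, so ΔS_gas depends only on the end states.
For an isothermal ideal gas ΔS_gas = nR ln(P₁/P₂) = 4.42 × 8.314 × ln(760/121) = 67.5 J/K.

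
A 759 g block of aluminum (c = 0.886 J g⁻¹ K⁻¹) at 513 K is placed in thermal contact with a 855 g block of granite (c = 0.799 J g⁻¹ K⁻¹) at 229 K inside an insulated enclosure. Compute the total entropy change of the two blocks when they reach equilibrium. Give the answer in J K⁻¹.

ΔS_total = 108 J/K

Energy balance: T_f = (m₁c₁T₁ + m₂c₂T₂)/(m₁c₁ + m₂c₂) = 369.88 K.
ΔS₁ = m₁c₁ ln(T_f/T₁) = 672.474 × ln(369.88/513) = -220 J/K.
ΔS₂ = m₂c₂ ln(T_f/T₂) = 683.145 × ln(369.88/229) = 327.5 J/K.
ΔS_total = -220 + 327.5 = 108 J/K.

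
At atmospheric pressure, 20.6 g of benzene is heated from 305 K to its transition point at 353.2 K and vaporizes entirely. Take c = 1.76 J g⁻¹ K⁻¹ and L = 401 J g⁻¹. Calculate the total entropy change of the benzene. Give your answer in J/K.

Warming step: ΔS₁ = m c ln(T_tr/T_i) = 20.6 × 1.76 × ln(353.2/305) = 5.32 J/K.
Phase change: ΔS₂ = +mL/T_tr = 20.6 × 401 / 353.2 = 23.39 J/K.
ΔS_total = (5.32) + (23.39) = 28.7 J/K.

ΔS = 28.7 J/K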